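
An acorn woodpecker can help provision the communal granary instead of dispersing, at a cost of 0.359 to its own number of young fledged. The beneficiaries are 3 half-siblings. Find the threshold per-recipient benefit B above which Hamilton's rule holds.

0.4787

r to a half-sibling = 1/4 (half-sibs share one parent — one path of length 2: r = (1/2)^2 = 1/4).
Hamilton's rule with n recipients of equal r: n·r·B > C, so B > C/(n·r) = 0.359/(3·0.25) = 0.4787.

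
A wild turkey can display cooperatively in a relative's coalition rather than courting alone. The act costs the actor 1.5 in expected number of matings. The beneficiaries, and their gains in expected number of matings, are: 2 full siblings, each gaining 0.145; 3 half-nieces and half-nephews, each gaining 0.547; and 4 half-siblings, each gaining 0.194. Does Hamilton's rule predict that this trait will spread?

No

Hamilton's rule: the trait is favored when the sum of r·B over every recipient exceeds the actor's cost C.
r to a full sibling = 0.5 (full sibs share both parents — two paths of length 2: r = 2·(1/2)^2 = 1/2).
r to a half-niece or half-nephew = 1/8 (half-aunt/uncle↔niece/nephew: one path of length 3: r = (1/2)^3 = 1/8).
r to a half-sibling = 0.25 (half-sibs share one parent — one path of length 2: r = (1/2)^2 = 1/4).
Summing one r·B term per recipient: 2·0.5·0.145 + 3·0.125·0.547 + 4·0.25·0.194 = 0.544125.
0.544125 < 1.5: the indirect benefit is less than the cost.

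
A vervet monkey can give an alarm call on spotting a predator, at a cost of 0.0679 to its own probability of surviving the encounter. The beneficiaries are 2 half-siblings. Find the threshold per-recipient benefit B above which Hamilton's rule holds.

r to a half-sibling = 0.25 (half-sibs share one parent — one path of length 2: r = (1/2)^2 = 1/4).
Hamilton's rule with n recipients of equal r: n·r·B > C, so B > C/(n·r) = 0.0679/(2·0.25) = 0.1358.

0.1358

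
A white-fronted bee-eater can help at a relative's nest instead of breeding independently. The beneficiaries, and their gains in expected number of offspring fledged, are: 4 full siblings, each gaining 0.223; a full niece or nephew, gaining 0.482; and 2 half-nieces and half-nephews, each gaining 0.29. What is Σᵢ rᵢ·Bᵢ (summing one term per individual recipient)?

0.639

r to a full sibling = 0.5 (full sibs share both parents — two paths of length 2: r = 2·(1/2)^2 = 1/2).
r to a full niece or nephew = 0.25 (full aunt/uncle↔niece/nephew: two paths of length 3 through the shared grandparent pair: r = 2·(1/2)^3 = 1/4).
r to a half-niece or half-nephew = 0.125 (half-aunt/uncle↔niece/nephew: one path of length 3: r = (1/2)^3 = 1/8).
Summing one r·B term per recipient: 4·0.5·0.223 + 1·0.25·0.482 + 2·0.125·0.29 = 0.639.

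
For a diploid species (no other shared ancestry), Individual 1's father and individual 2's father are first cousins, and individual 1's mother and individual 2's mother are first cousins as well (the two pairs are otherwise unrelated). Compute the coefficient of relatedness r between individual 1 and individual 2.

0.0625

With two independent routes of shared ancestry, r is the sum of the two contributions.
Individual 1 and individual 2 are related in two ways: second cousins through their fathers (r = 1/32) and second cousins through their mothers (r = 1/32).
r = 1/32 + 1/32 = 0.0625.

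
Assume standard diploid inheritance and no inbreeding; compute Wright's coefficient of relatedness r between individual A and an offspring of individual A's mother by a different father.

0.25

Each parent–offspring link contributes a factor of 1/2, and independent paths through distinct common ancestors add.
Half-sibs share one parent — one path of length 2: r = (1/2)^2 = 1/4.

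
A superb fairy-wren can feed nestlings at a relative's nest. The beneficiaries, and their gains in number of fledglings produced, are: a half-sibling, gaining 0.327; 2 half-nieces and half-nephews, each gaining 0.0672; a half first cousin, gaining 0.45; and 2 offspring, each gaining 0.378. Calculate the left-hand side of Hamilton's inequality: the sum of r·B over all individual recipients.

r to a half-sibling = 1/4 (half-sibs share one parent — one path of length 2: r = (1/2)^2 = 1/4).
r to a half-niece or half-nephew = 1/8 (half-aunt/uncle↔niece/nephew: one path of length 3: r = (1/2)^3 = 1/8).
r to a half first cousin = 0.0625 (half first cousins share one grandparent — one path of length 4: r = (1/2)^4 = 1/16).
r to an offspring = 0.5 (one parent–offspring link: r = (1/2)^1 = 1/2).
Summing one r·B term per recipient: 1·0.25·0.327 + 2·0.125·0.0672 + 1·0.0625·0.45 + 2·0.5·0.378 = 0.504675.

0.504675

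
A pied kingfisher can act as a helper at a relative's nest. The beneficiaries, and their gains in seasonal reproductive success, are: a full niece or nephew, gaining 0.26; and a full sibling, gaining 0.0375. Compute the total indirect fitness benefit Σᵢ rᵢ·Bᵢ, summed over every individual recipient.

0.08375

r to a full niece or nephew = 1/4 (full aunt/uncle↔niece/nephew: two paths of length 3 through the shared grandparent pair: r = 2·(1/2)^3 = 1/4).
r to a full sibling = 0.5 (full sibs share both parents — two paths of length 2: r = 2·(1/2)^2 = 1/2).
Summing one r·B term per recipient: 1·0.25·0.26 + 1·0.5·0.0375 = 0.08375.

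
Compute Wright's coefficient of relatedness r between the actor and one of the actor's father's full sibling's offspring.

0.125

Each parent–offspring link contributes a factor of 1/2, and independent paths through distinct common ancestors add.
First cousins share one grandparent pair — two paths of length 4: r = 2·(1/2)^4 = 1/8.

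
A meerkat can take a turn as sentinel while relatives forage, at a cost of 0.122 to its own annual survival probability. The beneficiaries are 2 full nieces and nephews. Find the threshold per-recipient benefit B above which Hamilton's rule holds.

0.244

r to a full niece or nephew = 0.25 (full aunt/uncle↔niece/nephew: two paths of length 3 through the shared grandparent pair: r = 2·(1/2)^3 = 1/4).
Hamilton's rule with n recipients of equal r: n·r·B > C, so B > C/(n·r) = 0.122/(2·0.25) = 0.244.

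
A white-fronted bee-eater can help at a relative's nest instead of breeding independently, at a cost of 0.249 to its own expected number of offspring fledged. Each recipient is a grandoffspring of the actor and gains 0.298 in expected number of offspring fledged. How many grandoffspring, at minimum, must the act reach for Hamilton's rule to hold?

4

r to a grandoffspring = 1/4 (two parent–offspring links: r = (1/2)^2 = 1/4).
Hamilton's rule: n·r·B > C  ⇒  n > C/(r·B) = 0.249/(0.25·0.298) = 3.342.
The smallest integer exceeding 3.342 is 4.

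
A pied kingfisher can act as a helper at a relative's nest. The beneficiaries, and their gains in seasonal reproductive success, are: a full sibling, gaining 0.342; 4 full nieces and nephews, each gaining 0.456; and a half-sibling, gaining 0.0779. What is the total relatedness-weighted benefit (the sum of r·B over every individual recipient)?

r to a full sibling = 1/2 (full sibs share both parents — two paths of length 2: r = 2·(1/2)^2 = 1/2).
r to a full niece or nephew = 1/4 (full aunt/uncle↔niece/nephew: two paths of length 3 through the shared grandparent pair: r = 2·(1/2)^3 = 1/4).
r to a half-sibling = 0.25 (half-sibs share one parent — one path of length 2: r = (1/2)^2 = 1/4).
Summing one r·B term per recipient: 1·0.5·0.342 + 4·0.25·0.456 + 1·0.25·0.0779 = 0.646475.

0.646475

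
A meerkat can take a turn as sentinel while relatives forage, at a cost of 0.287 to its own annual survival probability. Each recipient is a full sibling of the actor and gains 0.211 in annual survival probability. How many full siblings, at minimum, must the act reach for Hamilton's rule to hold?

3

r to a full sibling = 1/2 (full sibs share both parents — two paths of length 2: r = 2·(1/2)^2 = 1/2).
Hamilton's rule: n·r·B > C  ⇒  n > C/(r·B) = 0.287/(0.5·0.211) = 2.72.
The smallest integer exceeding 2.72 is 3.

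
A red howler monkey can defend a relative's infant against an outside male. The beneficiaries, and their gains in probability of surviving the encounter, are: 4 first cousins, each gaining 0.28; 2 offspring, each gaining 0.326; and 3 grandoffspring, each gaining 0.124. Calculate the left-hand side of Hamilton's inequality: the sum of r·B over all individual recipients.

r to a first cousin = 1/8 (first cousins share one grandparent pair — two paths of length 4: r = 2·(1/2)^4 = 1/8).
r to an offspring = 0.5 (one parent–offspring link: r = (1/2)^1 = 1/2).
r to a grandoffspring = 0.25 (two parent–offspring links: r = (1/2)^2 = 1/4).
Summing one r·B term per recipient: 4·0.125·0.28 + 2·0.5·0.326 + 3·0.25·0.124 = 0.559.

0.559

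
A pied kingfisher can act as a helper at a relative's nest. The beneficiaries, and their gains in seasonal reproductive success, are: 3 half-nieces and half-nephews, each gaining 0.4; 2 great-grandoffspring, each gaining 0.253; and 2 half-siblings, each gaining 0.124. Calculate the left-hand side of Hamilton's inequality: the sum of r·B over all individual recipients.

r to a half-niece or half-nephew = 0.125 (half-aunt/uncle↔niece/nephew: one path of length 3: r = (1/2)^3 = 1/8).
r to a great-grandoffspring = 0.125 (three parent–offspring links: r = (1/2)^3 = 1/8).
r to a half-sibling = 0.25 (half-sibs share one parent — one path of length 2: r = (1/2)^2 = 1/4).
Summing one r·B term per recipient: 3·0.125·0.4 + 2·0.125·0.253 + 2·0.25·0.124 = 0.27525.

0.27525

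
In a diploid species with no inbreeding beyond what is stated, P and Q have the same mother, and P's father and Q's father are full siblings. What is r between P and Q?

0.375

Relatedness sums over independent paths through distinct common ancestors.
P and Q are related in two ways: half-sibs through their shared mother (r = 1/4) and first cousins through their fathers (r = 1/8).
r = 1/4 + 1/8 = 3/8 = 0.375.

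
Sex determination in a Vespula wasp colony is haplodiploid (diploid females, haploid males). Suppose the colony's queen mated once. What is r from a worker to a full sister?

0.75

Haplodiploid full sisters inherit their father's entire haploid genome identically (contributing 1/2) and on average half of their mother's contribution (1/2 · 1/2 = 1/4); r = 1/2 + 1/4 = 3/4.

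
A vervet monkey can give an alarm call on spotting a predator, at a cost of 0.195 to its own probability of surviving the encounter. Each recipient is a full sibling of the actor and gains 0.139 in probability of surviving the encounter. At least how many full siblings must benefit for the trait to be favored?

3

r to a full sibling = 1/2 (full sibs share both parents — two paths of length 2: r = 2·(1/2)^2 = 1/2).
Hamilton's rule: n·r·B > C  ⇒  n > C/(r·B) = 0.195/(0.5·0.139) = 2.806.
The smallest integer exceeding 2.806 is 3.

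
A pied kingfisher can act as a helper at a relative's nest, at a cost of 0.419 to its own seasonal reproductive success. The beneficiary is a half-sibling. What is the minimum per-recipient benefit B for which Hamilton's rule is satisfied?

r to a half-sibling = 1/4 (half-sibs share one parent — one path of length 2: r = (1/2)^2 = 1/4).
Hamilton's rule with n recipients of equal r: n·r·B > C, so B > C/(n·r) = 0.419/(1·0.25) = 1.676.

1.676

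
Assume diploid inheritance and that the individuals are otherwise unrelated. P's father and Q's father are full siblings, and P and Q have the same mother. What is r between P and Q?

0.375

With two independent routes of shared ancestry, r is the sum of the two contributions.
P and Q are related in two ways: first cousins through their fathers (r = 1/8) and half-sibs through their shared mother (r = 1/4).
r = 1/8 + 1/4 = 3/8 = 0.375.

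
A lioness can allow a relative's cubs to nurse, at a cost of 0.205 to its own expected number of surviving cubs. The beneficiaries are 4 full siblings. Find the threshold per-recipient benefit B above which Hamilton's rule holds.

r to a full sibling = 0.5 (full sibs share both parents — two paths of length 2: r = 2·(1/2)^2 = 1/2).
Hamilton's rule with n recipients of equal r: n·r·B > C, so B > C/(n·r) = 0.205/(4·0.5) = 0.1025.

0.1025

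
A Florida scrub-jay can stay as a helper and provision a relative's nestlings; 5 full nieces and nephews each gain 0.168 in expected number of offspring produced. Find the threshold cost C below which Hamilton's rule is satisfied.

r to a full niece or nephew = 1/4 (full aunt/uncle↔niece/nephew: two paths of length 3 through the shared grandparent pair: r = 2·(1/2)^3 = 1/4).
Hamilton's rule: n·r·B > C, so the trait is favored while C < n·r·B = 5·0.25·0.168 = 0.21.

0.21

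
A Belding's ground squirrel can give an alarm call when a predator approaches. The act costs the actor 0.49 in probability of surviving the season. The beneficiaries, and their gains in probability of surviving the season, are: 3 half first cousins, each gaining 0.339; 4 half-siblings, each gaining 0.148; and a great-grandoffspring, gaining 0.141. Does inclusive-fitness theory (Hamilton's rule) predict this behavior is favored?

No

Hamilton's rule: the trait is favored when the sum of r·B over every recipient exceeds the actor's cost C.
r to a half first cousin = 1/16 (half first cousins share one grandparent — one path of length 4: r = (1/2)^4 = 1/16).
r to a half-sibling = 0.25 (half-sibs share one parent — one path of length 2: r = (1/2)^2 = 1/4).
r to a great-grandoffspring = 1/8 (three parent–offspring links: r = (1/2)^3 = 1/8).
Summing one r·B term per recipient: 3·0.0625·0.339 + 4·0.25·0.148 + 1·0.125·0.141 = 0.2291875.
0.2291875 < 0.49: the indirect benefit is less than the cost.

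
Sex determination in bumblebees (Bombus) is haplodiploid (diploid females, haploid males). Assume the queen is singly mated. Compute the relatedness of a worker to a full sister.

0.75

Haplodiploid full sisters inherit their father's entire haploid genome identically (contributing 1/2) and on average half of their mother's contribution (1/2 · 1/2 = 1/4); r = 1/2 + 1/4 = 3/4.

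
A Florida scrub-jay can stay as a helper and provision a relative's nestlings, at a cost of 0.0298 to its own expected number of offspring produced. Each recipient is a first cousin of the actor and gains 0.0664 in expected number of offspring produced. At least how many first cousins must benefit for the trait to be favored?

4

r to a first cousin = 0.125 (first cousins share one grandparent pair — two paths of length 4: r = 2·(1/2)^4 = 1/8).
Hamilton's rule: n·r·B > C  ⇒  n > C/(r·B) = 0.0298/(0.125·0.0664) = 3.59.
The smallest integer exceeding 3.59 is 4.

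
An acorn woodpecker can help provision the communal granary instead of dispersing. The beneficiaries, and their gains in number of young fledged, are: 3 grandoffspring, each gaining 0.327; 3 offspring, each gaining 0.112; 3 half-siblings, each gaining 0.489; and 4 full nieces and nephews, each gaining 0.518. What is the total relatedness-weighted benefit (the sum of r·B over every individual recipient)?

r to a grandoffspring = 0.25 (two parent–offspring links: r = (1/2)^2 = 1/4).
r to an offspring = 0.5 (one parent–offspring link: r = (1/2)^1 = 1/2).
r to a half-sibling = 0.25 (half-sibs share one parent — one path of length 2: r = (1/2)^2 = 1/4).
r to a full niece or nephew = 0.25 (full aunt/uncle↔niece/nephew: two paths of length 3 through the shared grandparent pair: r = 2·(1/2)^3 = 1/4).
Summing one r·B term per recipient: 3·0.25·0.327 + 3·0.5·0.112 + 3·0.25·0.489 + 4·0.25·0.518 = 1.298.

1.298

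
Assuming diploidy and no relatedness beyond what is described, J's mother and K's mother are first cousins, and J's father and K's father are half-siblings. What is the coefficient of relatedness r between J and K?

With two independent routes of shared ancestry, r is the sum of the two contributions.
J and K are related in two ways: second cousins through their mothers (r = 1/32) and half first cousins through their fathers (r = 1/16).
r = 1/32 + 1/16 = 3/32 = 0.09375.

0.09375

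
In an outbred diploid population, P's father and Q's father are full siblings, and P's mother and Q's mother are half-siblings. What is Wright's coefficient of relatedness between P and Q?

Relatedness sums over independent paths through distinct common ancestors.
P and Q are related in two ways: first cousins through their fathers (r = 1/8) and half first cousins through their mothers (r = 1/16).
r = 1/8 + 1/16 = 0.1875.

0.1875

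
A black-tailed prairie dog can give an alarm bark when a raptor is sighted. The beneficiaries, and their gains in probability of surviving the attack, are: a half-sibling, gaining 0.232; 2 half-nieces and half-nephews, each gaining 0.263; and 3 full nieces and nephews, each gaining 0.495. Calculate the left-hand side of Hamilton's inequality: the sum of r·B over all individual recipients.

0.495

r to a half-sibling = 0.25 (half-sibs share one parent — one path of length 2: r = (1/2)^2 = 1/4).
r to a half-niece or half-nephew = 0.125 (half-aunt/uncle↔niece/nephew: one path of length 3: r = (1/2)^3 = 1/8).
r to a full niece or nephew = 1/4 (full aunt/uncle↔niece/nephew: two paths of length 3 through the shared grandparent pair: r = 2·(1/2)^3 = 1/4).
Summing one r·B term per recipient: 1·0.25·0.232 + 2·0.125·0.263 + 3·0.25·0.495 = 0.495.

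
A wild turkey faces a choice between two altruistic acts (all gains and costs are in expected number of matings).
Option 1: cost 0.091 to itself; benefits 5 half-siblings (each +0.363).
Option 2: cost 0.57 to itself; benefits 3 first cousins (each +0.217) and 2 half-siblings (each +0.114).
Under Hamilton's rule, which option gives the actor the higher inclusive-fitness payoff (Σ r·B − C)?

Option 1

Option 1: r to a half-sibling = 0.25.
Option 1: Σ r·B − C = (5·0.25·0.363) − 0.091 = 0.36275.
Option 2: r to a first cousin = 0.125.
Option 2: r to a half-sibling = 0.25.
Option 2: Σ r·B − C = (3·0.125·0.217 + 2·0.25·0.114) − 0.57 = -0.431625.
Option 1 has the higher net inclusive-fitness payoff.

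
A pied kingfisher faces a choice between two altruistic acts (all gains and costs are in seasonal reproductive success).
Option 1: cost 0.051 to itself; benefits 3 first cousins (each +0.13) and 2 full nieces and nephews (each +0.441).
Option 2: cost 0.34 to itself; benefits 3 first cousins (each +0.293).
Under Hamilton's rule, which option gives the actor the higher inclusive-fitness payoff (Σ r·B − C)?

Option 1: r to a first cousin = 0.125.
Option 1: r to a full niece or nephew = 0.25.
Option 1: Σ r·B − C = (3·0.125·0.13 + 2·0.25·0.441) − 0.051 = 0.21825.
Option 2: r to a first cousin = 0.125.
Option 2: Σ r·B − C = (3·0.125·0.293) − 0.34 = -0.230125.
Option 1 has the higher net inclusive-fitness payoff.

Option 1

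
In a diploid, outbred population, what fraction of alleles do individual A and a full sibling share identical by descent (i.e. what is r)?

0.5

Full sibs share both parents — two paths of length 2: r = 2·(1/2)^2 = 1/2.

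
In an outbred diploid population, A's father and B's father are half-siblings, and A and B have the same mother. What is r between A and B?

Independent pedigree routes through distinct common ancestors add.
A and B are related in two ways: half first cousins through their fathers (r = 1/16) and half-sibs through their shared mother (r = 1/4).
r = 1/16 + 1/4 = 0.3125.

0.3125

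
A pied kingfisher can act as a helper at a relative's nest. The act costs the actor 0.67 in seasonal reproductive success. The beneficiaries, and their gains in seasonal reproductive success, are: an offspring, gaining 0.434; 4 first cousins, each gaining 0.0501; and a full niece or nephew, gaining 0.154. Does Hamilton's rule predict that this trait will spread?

Hamilton's rule: the trait is favored when the sum of r·B over every recipient exceeds the actor's cost C.
r to an offspring = 1/2 (one parent–offspring link: r = (1/2)^1 = 1/2).
r to a first cousin = 0.125 (first cousins share one grandparent pair — two paths of length 4: r = 2·(1/2)^4 = 1/8).
r to a full niece or nephew = 0.25 (full aunt/uncle↔niece/nephew: two paths of length 3 through the shared grandparent pair: r = 2·(1/2)^3 = 1/4).
Summing one r·B term per recipient: 1·0.5·0.434 + 4·0.125·0.0501 + 1·0.25·0.154 = 0.28055.
0.28055 < 0.67: the indirect benefit is less than the cost.

No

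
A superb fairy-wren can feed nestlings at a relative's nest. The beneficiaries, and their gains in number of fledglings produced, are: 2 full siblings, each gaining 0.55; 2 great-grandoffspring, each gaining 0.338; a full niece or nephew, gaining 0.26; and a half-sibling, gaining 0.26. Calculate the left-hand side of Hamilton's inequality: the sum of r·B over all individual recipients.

r to a full sibling = 1/2 (full sibs share both parents — two paths of length 2: r = 2·(1/2)^2 = 1/2).
r to a great-grandoffspring = 0.125 (three parent–offspring links: r = (1/2)^3 = 1/8).
r to a full niece or nephew = 0.25 (full aunt/uncle↔niece/nephew: two paths of length 3 through the shared grandparent pair: r = 2·(1/2)^3 = 1/4).
r to a half-sibling = 1/4 (half-sibs share one parent — one path of length 2: r = (1/2)^2 = 1/4).
Summing one r·B term per recipient: 2·0.5·0.55 + 2·0.125·0.338 + 1·0.25·0.26 + 1·0.25·0.26 = 0.7645.

0.7645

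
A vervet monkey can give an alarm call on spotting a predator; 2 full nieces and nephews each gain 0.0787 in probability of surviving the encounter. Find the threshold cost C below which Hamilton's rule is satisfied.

r to a full niece or nephew = 0.25 (full aunt/uncle↔niece/nephew: two paths of length 3 through the shared grandparent pair: r = 2·(1/2)^3 = 1/4).
Hamilton's rule: n·r·B > C, so the trait is favored while C < n·r·B = 2·0.25·0.0787 = 0.03935.

0.03935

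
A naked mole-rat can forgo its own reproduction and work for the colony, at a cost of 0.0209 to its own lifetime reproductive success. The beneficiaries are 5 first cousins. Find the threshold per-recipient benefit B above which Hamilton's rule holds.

0.0334

r to a first cousin = 1/8 (first cousins share one grandparent pair — two paths of length 4: r = 2·(1/2)^4 = 1/8).
Hamilton's rule with n recipients of equal r: n·r·B > C, so B > C/(n·r) = 0.0209/(5·0.125) = 0.0334.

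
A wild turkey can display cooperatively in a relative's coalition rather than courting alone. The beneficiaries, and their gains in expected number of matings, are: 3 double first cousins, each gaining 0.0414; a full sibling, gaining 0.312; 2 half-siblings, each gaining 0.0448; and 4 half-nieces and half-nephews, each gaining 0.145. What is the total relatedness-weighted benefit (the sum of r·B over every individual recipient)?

r to a double first cousin = 0.25 (double first cousins share both grandparent pairs — four paths of length 4: r = 4·(1/2)^4 = 1/4).
r to a full sibling = 1/2 (full sibs share both parents — two paths of length 2: r = 2·(1/2)^2 = 1/2).
r to a half-sibling = 1/4 (half-sibs share one parent — one path of length 2: r = (1/2)^2 = 1/4).
r to a half-niece or half-nephew = 1/8 (half-aunt/uncle↔niece/nephew: one path of length 3: r = (1/2)^3 = 1/8).
Summing one r·B term per recipient: 3·0.25·0.0414 + 1·0.5·0.312 + 2·0.25·0.0448 + 4·0.125·0.145 = 0.28195.

0.28195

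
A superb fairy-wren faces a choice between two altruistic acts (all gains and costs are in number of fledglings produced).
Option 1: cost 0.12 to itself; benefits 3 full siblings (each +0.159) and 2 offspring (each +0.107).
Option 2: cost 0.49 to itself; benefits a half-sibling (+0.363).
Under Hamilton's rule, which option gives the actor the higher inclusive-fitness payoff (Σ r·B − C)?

Option 1

Option 1: r to a full sibling = 0.5.
Option 1: r to an offspring = 0.5.
Option 1: Σ r·B − C = (3·0.5·0.159 + 2·0.5·0.107) − 0.12 = 0.2255.
Option 2: r to a half-sibling = 0.25.
Option 2: Σ r·B − C = (1·0.25·0.363) − 0.49 = -0.39925.
Option 1 has the higher net inclusive-fitness payoff.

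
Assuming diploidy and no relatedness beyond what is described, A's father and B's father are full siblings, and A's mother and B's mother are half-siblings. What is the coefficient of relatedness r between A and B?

With two independent routes of shared ancestry, r is the sum of the two contributions.
A and B are related in two ways: first cousins through their fathers (r = 1/8) and half first cousins through their mothers (r = 1/16).
r = 1/8 + 1/16 = 0.1875.

0.1875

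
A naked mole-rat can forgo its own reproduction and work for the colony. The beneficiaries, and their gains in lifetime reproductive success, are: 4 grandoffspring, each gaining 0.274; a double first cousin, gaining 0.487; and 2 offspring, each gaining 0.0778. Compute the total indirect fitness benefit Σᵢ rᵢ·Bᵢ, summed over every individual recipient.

r to a grandoffspring = 0.25 (two parent–offspring links: r = (1/2)^2 = 1/4).
r to a double first cousin = 1/4 (double first cousins share both grandparent pairs — four paths of length 4: r = 4·(1/2)^4 = 1/4).
r to an offspring = 1/2 (one parent–offspring link: r = (1/2)^1 = 1/2).
Summing one r·B term per recipient: 4·0.25·0.274 + 1·0.25·0.487 + 2·0.5·0.0778 = 0.47355.

0.47355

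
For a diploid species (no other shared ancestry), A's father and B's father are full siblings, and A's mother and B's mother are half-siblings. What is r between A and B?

With two independent routes of shared ancestry, r is the sum of the two contributions.
A and B are related in two ways: first cousins through their fathers (r = 1/8) and half first cousins through their mothers (r = 1/16).
r = 1/8 + 1/16 = 3/16 = 0.1875.

0.1875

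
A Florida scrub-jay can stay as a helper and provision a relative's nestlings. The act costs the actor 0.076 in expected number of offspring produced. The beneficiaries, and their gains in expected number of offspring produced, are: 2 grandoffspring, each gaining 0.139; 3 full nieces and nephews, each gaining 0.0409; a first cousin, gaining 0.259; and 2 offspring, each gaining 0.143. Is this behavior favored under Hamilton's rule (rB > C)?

Hamilton's rule: the trait is favored when the sum of r·B over every recipient exceeds the actor's cost C.
r to a grandoffspring = 0.25 (two parent–offspring links: r = (1/2)^2 = 1/4).
r to a full niece or nephew = 1/4 (full aunt/uncle↔niece/nephew: two paths of length 3 through the shared grandparent pair: r = 2·(1/2)^3 = 1/4).
r to a first cousin = 0.125 (first cousins share one grandparent pair — two paths of length 4: r = 2·(1/2)^4 = 1/8).
r to an offspring = 0.5 (one parent–offspring link: r = (1/2)^1 = 1/2).
Summing one r·B term per recipient: 2·0.25·0.139 + 3·0.25·0.0409 + 1·0.125·0.259 + 2·0.5·0.143 = 0.27555.
0.27555 > 0.076: the indirect benefit exceeds the cost.

Yes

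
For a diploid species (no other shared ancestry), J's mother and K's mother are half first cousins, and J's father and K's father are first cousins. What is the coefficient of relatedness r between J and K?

0.046875

Independent pedigree routes through distinct common ancestors add.
J and K are related in two ways: half second cousins through their mothers (r = 1/64) and second cousins through their fathers (r = 1/32).
r = 1/64 + 1/32 = 3/64 = 0.046875.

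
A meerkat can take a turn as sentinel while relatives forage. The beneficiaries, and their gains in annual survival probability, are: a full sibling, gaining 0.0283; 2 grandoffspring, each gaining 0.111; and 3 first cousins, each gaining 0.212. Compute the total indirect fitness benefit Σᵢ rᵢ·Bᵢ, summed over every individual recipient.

0.14915

r to a full sibling = 0.5 (full sibs share both parents — two paths of length 2: r = 2·(1/2)^2 = 1/2).
r to a grandoffspring = 0.25 (two parent–offspring links: r = (1/2)^2 = 1/4).
r to a first cousin = 0.125 (first cousins share one grandparent pair — two paths of length 4: r = 2·(1/2)^4 = 1/8).
Summing one r·B term per recipient: 1·0.5·0.0283 + 2·0.25·0.111 + 3·0.125·0.212 = 0.14915.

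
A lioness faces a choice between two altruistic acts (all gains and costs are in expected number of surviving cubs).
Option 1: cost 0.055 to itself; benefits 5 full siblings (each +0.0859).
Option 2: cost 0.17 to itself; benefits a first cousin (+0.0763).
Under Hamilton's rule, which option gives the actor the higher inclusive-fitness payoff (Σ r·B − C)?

Option 1

Option 1: r to a full sibling = 0.5.
Option 1: Σ r·B − C = (5·0.5·0.0859) − 0.055 = 0.15975.
Option 2: r to a first cousin = 0.125.
Option 2: Σ r·B − C = (1·0.125·0.0763) − 0.17 = -0.1604625.
Option 1 has the higher net inclusive-fitness payoff.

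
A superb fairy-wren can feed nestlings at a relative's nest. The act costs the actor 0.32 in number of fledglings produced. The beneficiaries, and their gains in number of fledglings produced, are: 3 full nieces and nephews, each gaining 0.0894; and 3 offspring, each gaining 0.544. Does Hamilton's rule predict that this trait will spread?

Hamilton's rule: the trait is favored when the sum of r·B over every recipient exceeds the actor's cost C.
r to a full niece or nephew = 0.25 (full aunt/uncle↔niece/nephew: two paths of length 3 through the shared grandparent pair: r = 2·(1/2)^3 = 1/4).
r to an offspring = 1/2 (one parent–offspring link: r = (1/2)^1 = 1/2).
Summing one r·B term per recipient: 3·0.25·0.0894 + 3·0.5·0.544 = 0.88305.
0.88305 > 0.32: the indirect benefit exceeds the cost.

Yes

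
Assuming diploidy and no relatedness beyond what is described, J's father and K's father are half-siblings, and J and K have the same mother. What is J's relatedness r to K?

0.3125

With two independent routes of shared ancestry, r is the sum of the two contributions.
J and K are related in two ways: half first cousins through their fathers (r = 1/16) and half-sibs through their shared mother (r = 1/4).
r = 1/16 + 1/4 = 5/16 = 0.3125.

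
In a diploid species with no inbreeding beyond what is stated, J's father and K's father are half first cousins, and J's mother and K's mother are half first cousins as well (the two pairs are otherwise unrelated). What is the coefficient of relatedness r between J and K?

0.03125

Relatedness sums over independent paths through distinct common ancestors.
J and K are related in two ways: half second cousins through their fathers (r = 1/64) and half second cousins through their mothers (r = 1/64).
r = 1/64 + 1/64 = 1/32 = 0.03125.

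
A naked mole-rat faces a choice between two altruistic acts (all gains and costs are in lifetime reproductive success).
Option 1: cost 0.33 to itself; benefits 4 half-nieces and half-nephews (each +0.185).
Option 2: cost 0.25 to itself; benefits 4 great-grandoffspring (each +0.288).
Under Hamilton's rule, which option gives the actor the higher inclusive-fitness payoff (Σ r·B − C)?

Option 1: r to a half-niece or half-nephew = 0.125.
Option 1: Σ r·B − C = (4·0.125·0.185) − 0.33 = -0.2375.
Option 2: r to a great-grandoffspring = 0.125.
Option 2: Σ r·B − C = (4·0.125·0.288) − 0.25 = -0.106.
Option 2 has the higher net inclusive-fitness payoff.

Option 2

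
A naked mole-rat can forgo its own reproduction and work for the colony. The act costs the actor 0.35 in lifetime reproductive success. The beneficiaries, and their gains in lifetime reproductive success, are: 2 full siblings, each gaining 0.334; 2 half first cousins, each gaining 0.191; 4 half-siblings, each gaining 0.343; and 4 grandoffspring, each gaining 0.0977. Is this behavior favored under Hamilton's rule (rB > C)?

Yes

Hamilton's rule: the trait is favored when the sum of r·B over every recipient exceeds the actor's cost C.
r to a full sibling = 1/2 (full sibs share both parents — two paths of length 2: r = 2·(1/2)^2 = 1/2).
r to a half first cousin = 0.0625 (half first cousins share one grandparent — one path of length 4: r = (1/2)^4 = 1/16).
r to a half-sibling = 1/4 (half-sibs share one parent — one path of length 2: r = (1/2)^2 = 1/4).
r to a grandoffspring = 0.25 (two parent–offspring links: r = (1/2)^2 = 1/4).
Summing one r·B term per recipient: 2·0.5·0.334 + 2·0.0625·0.191 + 4·0.25·0.343 + 4·0.25·0.0977 = 0.798575.
0.798575 > 0.35: the indirect benefit exceeds the cost.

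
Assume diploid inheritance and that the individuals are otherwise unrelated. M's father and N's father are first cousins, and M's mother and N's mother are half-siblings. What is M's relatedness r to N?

0.09375

With two independent routes of shared ancestry, r is the sum of the two contributions.
M and N are related in two ways: second cousins through their fathers (r = 1/32) and half first cousins through their mothers (r = 1/16).
r = 1/32 + 1/16 = 0.09375.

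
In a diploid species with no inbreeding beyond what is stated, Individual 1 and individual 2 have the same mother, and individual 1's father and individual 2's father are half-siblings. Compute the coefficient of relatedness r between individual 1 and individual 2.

0.3125

With two independent routes of shared ancestry, r is the sum of the two contributions.
Individual 1 and individual 2 are related in two ways: half-sibs through their shared mother (r = 1/4) and half first cousins through their fathers (r = 1/16).
r = 1/4 + 1/16 = 5/16 = 0.3125.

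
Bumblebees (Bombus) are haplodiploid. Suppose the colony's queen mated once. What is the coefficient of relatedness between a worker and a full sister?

Haplodiploid full sisters inherit their father's entire haploid genome identically (contributing 1/2) and on average half of their mother's contribution (1/2 · 1/2 = 1/4); r = 1/2 + 1/4 = 3/4.

0.75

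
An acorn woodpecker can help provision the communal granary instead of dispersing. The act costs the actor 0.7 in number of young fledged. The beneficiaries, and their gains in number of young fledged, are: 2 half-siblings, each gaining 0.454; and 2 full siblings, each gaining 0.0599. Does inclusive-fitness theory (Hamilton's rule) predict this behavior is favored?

No

Hamilton's rule: the trait is favored when the sum of r·B over every recipient exceeds the actor's cost C.
r to a half-sibling = 1/4 (half-sibs share one parent — one path of length 2: r = (1/2)^2 = 1/4).
r to a full sibling = 0.5 (full sibs share both parents — two paths of length 2: r = 2·(1/2)^2 = 1/2).
Summing one r·B term per recipient: 2·0.25·0.454 + 2·0.5·0.0599 = 0.2869.
0.2869 < 0.7: the indirect benefit is less than the cost.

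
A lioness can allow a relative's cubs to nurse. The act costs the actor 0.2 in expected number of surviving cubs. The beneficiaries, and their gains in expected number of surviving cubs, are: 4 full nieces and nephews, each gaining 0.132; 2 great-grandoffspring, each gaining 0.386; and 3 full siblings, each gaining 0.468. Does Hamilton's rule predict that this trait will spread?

Yes

Hamilton's rule: the trait is favored when the sum of r·B over every recipient exceeds the actor's cost C.
r to a full niece or nephew = 1/4 (full aunt/uncle↔niece/nephew: two paths of length 3 through the shared grandparent pair: r = 2·(1/2)^3 = 1/4).
r to a great-grandoffspring = 0.125 (three parent–offspring links: r = (1/2)^3 = 1/8).
r to a full sibling = 1/2 (full sibs share both parents — two paths of length 2: r = 2·(1/2)^2 = 1/2).
Summing one r·B term per recipient: 4·0.25·0.132 + 2·0.125·0.386 + 3·0.5·0.468 = 0.9305.
0.9305 > 0.2: the indirect benefit exceeds the cost.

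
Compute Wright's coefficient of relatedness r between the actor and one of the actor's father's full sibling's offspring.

Each parent–offspring link contributes a factor of 1/2, and independent paths through distinct common ancestors add.
First cousins share one grandparent pair — two paths of length 4: r = 2·(1/2)^4 = 1/8.

0.125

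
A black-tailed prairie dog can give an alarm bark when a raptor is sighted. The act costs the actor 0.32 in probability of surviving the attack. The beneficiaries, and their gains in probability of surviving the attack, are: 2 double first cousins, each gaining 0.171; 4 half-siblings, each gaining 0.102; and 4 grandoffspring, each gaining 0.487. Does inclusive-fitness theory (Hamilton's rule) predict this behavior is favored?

Yes

Hamilton's rule: the trait is favored when the sum of r·B over every recipient exceeds the actor's cost C.
r to a double first cousin = 0.25 (double first cousins share both grandparent pairs — four paths of length 4: r = 4·(1/2)^4 = 1/4).
r to a half-sibling = 1/4 (half-sibs share one parent — one path of length 2: r = (1/2)^2 = 1/4).
r to a grandoffspring = 0.25 (two parent–offspring links: r = (1/2)^2 = 1/4).
Summing one r·B term per recipient: 2·0.25·0.171 + 4·0.25·0.102 + 4·0.25·0.487 = 0.6745.
0.6745 > 0.32: the indirect benefit exceeds the cost.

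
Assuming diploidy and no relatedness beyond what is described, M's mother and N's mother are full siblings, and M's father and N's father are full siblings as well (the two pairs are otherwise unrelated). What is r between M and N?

With two independent routes of shared ancestry, r is the sum of the two contributions.
M and N are related in two ways: first cousins through their mothers (r = 1/8) and first cousins through their fathers (r = 1/8) — i.e. double first cousins.
r = 1/8 + 1/8 = 1/4 = 0.25.

0.25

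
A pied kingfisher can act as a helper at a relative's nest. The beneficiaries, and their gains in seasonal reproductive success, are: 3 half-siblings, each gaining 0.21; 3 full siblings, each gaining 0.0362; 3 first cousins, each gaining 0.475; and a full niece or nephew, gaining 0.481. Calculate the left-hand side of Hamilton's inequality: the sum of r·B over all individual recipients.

0.510175

r to a half-sibling = 1/4 (half-sibs share one parent — one path of length 2: r = (1/2)^2 = 1/4).
r to a full sibling = 1/2 (full sibs share both parents — two paths of length 2: r = 2·(1/2)^2 = 1/2).
r to a first cousin = 0.125 (first cousins share one grandparent pair — two paths of length 4: r = 2·(1/2)^4 = 1/8).
r to a full niece or nephew = 1/4 (full aunt/uncle↔niece/nephew: two paths of length 3 through the shared grandparent pair: r = 2·(1/2)^3 = 1/4).
Summing one r·B term per recipient: 3·0.25·0.21 + 3·0.5·0.0362 + 3·0.125·0.475 + 1·0.25·0.481 = 0.510175.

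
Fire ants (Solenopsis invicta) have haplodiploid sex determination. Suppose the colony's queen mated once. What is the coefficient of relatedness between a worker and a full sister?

0.75

Haplodiploid full sisters inherit their father's entire haploid genome identically (contributing 1/2) and on average half of their mother's contribution (1/2 · 1/2 = 1/4); r = 1/2 + 1/4 = 3/4.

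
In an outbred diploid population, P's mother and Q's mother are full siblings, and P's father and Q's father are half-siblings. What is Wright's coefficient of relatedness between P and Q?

0.1875

Independent pedigree routes through distinct common ancestors add.
P and Q are related in two ways: first cousins through their mothers (r = 1/8) and half first cousins through their fathers (r = 1/16).
r = 1/8 + 1/16 = 0.1875.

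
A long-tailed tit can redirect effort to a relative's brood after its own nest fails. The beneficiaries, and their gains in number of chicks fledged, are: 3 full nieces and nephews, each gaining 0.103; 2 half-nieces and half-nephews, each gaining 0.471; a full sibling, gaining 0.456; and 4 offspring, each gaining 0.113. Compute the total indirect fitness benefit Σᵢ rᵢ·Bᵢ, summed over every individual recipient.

r to a full niece or nephew = 1/4 (full aunt/uncle↔niece/nephew: two paths of length 3 through the shared grandparent pair: r = 2·(1/2)^3 = 1/4).
r to a half-niece or half-nephew = 0.125 (half-aunt/uncle↔niece/nephew: one path of length 3: r = (1/2)^3 = 1/8).
r to a full sibling = 0.5 (full sibs share both parents — two paths of length 2: r = 2·(1/2)^2 = 1/2).
r to an offspring = 0.5 (one parent–offspring link: r = (1/2)^1 = 1/2).
Summing one r·B term per recipient: 3·0.25·0.103 + 2·0.125·0.471 + 1·0.5·0.456 + 4·0.5·0.113 = 0.649.

0.649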